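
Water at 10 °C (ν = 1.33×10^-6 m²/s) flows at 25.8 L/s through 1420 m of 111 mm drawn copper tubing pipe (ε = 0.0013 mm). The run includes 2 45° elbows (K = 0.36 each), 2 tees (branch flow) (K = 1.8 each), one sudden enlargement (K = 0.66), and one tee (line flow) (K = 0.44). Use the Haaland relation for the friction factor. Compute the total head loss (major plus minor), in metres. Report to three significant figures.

V = 4Q/(πD²) = 2.666 m/s; V²/2g = 0.3623 m
Re = 2.23×10^5, ε/D = 1.17×10^-5 → f = 0.01526 (Haaland)
Major: h_f = f(L/D)·V²/2g = 0.01526·12793·0.3623 = 70.72 m
Minor: ΣK = 5.42; h_m = ΣK·V²/2g = 1.964 m
Total H_L = 70.72 + 1.964 = 72.68 m

H_L ≈ 72.7 m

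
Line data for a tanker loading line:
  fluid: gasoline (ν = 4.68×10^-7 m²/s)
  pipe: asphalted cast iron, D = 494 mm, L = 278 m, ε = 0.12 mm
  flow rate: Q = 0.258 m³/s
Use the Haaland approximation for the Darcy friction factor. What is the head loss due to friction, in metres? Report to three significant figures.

V = 4Q/(πD²) = 4·0.258/(π·0.494²) = 1.346 m/s
Re = VD/ν = 1.346·0.494/4.68×10^-7 = 1.42×10^6 → turbulent
ε/D = 0.12/494 = 2.43×10^-4
Haaland: f = 0.01485
h_f = f(L/D)V²/(2g) = 0.01485·(278/0.494)·1.346²/(2·9.81) = 0.7718 m

h_f ≈ 0.772 m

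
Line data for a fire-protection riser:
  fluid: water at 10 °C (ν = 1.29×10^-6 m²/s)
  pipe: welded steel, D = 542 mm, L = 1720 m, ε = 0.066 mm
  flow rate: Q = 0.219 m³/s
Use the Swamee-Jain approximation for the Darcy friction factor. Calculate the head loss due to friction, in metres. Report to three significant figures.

V = 4Q/(πD²) = 4·0.219/(π·0.542²) = 0.9492 m/s
Re = VD/ν = 0.9492·0.542/1.29×10^-6 = 3.99×10^5 → turbulent
ε/D = 0.066/542 = 1.22×10^-4
Swamee-Jain: f = 0.01509
h_f = f(L/D)V²/(2g) = 0.01509·(1720/0.542)·0.9492²/(2·9.81) = 2.200 m

h_f ≈ 2.20 m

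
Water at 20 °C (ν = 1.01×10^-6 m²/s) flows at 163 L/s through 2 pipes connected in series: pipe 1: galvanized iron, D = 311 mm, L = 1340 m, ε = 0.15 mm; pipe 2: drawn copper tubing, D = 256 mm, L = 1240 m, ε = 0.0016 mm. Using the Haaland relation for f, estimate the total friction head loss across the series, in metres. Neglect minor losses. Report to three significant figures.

Pipe 1: V = 2.146 m/s, Re = 6.61×10^5, ε/D = 4.82×10^-4, f = 0.01727, h_1 = f(L/D)V²/2g = 17.46 m
Pipe 2: V = 3.167 m/s, Re = 8.03×10^5, ε/D = 6.25×10^-6, f = 0.01212, h_2 = f(L/D)V²/2g = 30.01 m
Series → Q common, losses add: H = Σh = 47.47 m

H ≈ 47.5 m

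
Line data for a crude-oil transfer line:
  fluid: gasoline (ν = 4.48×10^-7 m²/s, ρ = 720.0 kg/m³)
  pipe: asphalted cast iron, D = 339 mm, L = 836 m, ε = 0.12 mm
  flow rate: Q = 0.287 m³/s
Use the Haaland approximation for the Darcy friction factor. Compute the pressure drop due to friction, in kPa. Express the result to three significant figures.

Δp ≈ 141 kPa

V = 4Q/(πD²) = 4·0.287/(π·0.339²) = 3.180 m/s
Re = VD/ν = 3.180·0.339/4.48×10^-7 = 2.41×10^6 → turbulent
ε/D = 0.12/339 = 3.54×10^-4
Haaland: f = 0.01575
h_f = f(L/D)V²/(2g) = 0.01575·(836/0.339)·3.180²/(2·9.81) = 20.02 m
Δp = ρg·h_f = 720.0·9.81·20.02 = 141.4 kPa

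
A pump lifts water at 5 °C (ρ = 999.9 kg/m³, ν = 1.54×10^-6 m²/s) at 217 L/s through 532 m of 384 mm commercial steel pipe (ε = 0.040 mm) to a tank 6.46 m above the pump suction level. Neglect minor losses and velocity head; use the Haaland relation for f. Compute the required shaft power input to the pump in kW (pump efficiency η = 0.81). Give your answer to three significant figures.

P_shaft ≈ 26.4 kW

V = 4Q/(πD²) = 1.874 m/s; Re = 4.67×10^5; ε/D = 1.04×10^-4; f = 0.01442
h_f = f(L/D)V²/2g = 3.576 m
Total head H = z + h_f = 6.46 + 3.576 = 10.04 m
P_hyd = ρgQH = 999.9·9.81·0.217·10.04 = 21.36 kW
P_shaft = P_hyd/η = 21.36/0.81 = 26.37 kW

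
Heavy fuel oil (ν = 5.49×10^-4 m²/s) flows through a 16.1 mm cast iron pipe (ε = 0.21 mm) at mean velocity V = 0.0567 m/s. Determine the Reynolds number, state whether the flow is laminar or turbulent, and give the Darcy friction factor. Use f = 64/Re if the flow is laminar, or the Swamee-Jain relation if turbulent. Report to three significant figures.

Re = VD/ν = 0.05670·0.0161/5.49×10^-4 = 1.66
Re < 2300 → laminar → f = 64/Re = 38.49

Re ≈ 1.66; laminar; f = 64/Re ≈ 38.5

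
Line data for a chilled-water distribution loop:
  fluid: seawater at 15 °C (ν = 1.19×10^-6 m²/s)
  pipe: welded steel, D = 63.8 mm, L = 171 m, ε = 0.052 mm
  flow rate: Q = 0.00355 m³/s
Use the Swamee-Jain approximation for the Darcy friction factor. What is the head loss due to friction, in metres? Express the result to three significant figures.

V = 4Q/(πD²) = 4·0.00355/(π·0.0638²) = 1.110 m/s
Re = VD/ν = 1.110·0.0638/1.19×10^-6 = 5.95×10^4 → turbulent
ε/D = 0.052/63.8 = 8.15×10^-4
Swamee-Jain: f = 0.02306
h_f = f(L/D)V²/(2g) = 0.02306·(171/0.0638)·1.110²/(2·9.81) = 3.884 m

h_f ≈ 3.88 m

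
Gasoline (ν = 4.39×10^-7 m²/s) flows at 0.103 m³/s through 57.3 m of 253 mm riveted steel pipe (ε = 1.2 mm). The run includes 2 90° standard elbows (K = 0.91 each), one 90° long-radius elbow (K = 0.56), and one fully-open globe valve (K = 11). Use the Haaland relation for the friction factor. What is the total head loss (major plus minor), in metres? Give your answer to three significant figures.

V = 4Q/(πD²) = 2.049 m/s; V²/2g = 0.2140 m
Re = 1.18×10^6, ε/D = 0.00474 → f = 0.03002 (Haaland)
Major: h_f = f(L/D)·V²/2g = 0.03002·226.5·0.2140 = 1.455 m
Minor: ΣK = 13.4; h_m = ΣK·V²/2g = 2.863 m
Total H_L = 1.455 + 2.863 = 4.318 m

H_L ≈ 4.32 m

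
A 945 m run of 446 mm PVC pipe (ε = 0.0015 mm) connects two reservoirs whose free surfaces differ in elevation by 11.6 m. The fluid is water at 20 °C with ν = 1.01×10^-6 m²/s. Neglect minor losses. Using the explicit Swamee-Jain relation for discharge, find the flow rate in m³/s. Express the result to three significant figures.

Q ≈ 0.485 m³/s

Swamee-Jain (Type II): Q = -0.965·√(gD⁵h_f/L)·ln[ε/(3.7D) + √(3.17ν²L/(gD³h_f))]
√(gD⁵h_f/L) = √(9.81·0.446⁵·11.6/945) = 0.04610
ε/(3.7D) = 9.09×10^-7; √(3.17ν²L/(gD³h_f)) = 1.74×10^-5
Q = -0.965·0.04610·ln(1.831×10^-5) = 0.4853 m³/s
Check: V = 3.11 m/s, Re = 1.37×10^6, f = 0.01112, h_f = 11.6 m ≈ 11.6 m ✓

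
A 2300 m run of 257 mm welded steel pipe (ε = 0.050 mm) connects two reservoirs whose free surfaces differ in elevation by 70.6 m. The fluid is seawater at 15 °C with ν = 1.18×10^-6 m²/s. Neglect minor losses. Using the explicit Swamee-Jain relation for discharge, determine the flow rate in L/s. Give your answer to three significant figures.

Q ≈ 167 L/s

Swamee-Jain (Type II): Q = -0.965·√(gD⁵h_f/L)·ln[ε/(3.7D) + √(3.17ν²L/(gD³h_f))]
√(gD⁵h_f/L) = √(9.81·0.257⁵·70.6/2300) = 0.01837
ε/(3.7D) = 5.26×10^-5; √(3.17ν²L/(gD³h_f)) = 2.94×10^-5
Q = -0.965·0.01837·ln(8.197×10^-5) = 0.1668 m³/s
Check: V = 3.22 m/s, Re = 7.00×10^5, f = 0.01505, h_f = 71.0 m ≈ 70.6 m ✓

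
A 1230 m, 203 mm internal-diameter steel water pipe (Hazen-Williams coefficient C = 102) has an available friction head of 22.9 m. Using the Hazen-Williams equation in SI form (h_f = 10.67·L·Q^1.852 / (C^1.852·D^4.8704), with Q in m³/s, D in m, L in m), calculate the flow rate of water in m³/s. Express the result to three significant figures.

Q ≈ 0.0499 m³/s

Rearranging: Q = [h_f·C^1.852·D^4.8704 / (10.67·L)]^(1/1.852)
Q = [22.9·102^1.852·0.203^4.8704 / (10.67·1230)]^0.540 = 0.04990 m³/s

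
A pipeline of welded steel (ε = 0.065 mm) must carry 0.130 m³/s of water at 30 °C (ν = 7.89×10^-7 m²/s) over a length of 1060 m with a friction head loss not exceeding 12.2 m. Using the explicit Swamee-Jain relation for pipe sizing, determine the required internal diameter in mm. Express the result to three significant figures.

Swamee-Jain (Type III): D = 0.66·[ε^1.25·(LQ²/(gh_f))^4.75 + ν·Q^9.4·(L/(gh_f))^5.2]^0.04
LQ²/(gh_f) = 0.1497; L/(gh_f) = 8.857
Term 1 = ε^1.25·(…)^4.75 = 7.05×10^-10; Term 2 = ν·Q^9.4·(…)^5.2 = 3.12×10^-10
D = 0.66·(7.05×10^-10 + 3.12×10^-10)^0.04 = 0.2883 m = 288 mm
Check: V = 1.99 m/s, Re = 7.28×10^5, f = 0.01532, h_f = 11.4 m ≈ 12.2 m ✓

D ≈ 288 mm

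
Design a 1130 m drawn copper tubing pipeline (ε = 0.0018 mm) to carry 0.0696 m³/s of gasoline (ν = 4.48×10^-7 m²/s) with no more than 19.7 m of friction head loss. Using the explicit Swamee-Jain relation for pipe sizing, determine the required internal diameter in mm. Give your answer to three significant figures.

Swamee-Jain (Type III): D = 0.66·[ε^1.25·(LQ²/(gh_f))^4.75 + ν·Q^9.4·(L/(gh_f))^5.2]^0.04
LQ²/(gh_f) = 0.02832; L/(gh_f) = 5.847
Term 1 = ε^1.25·(…)^4.75 = 2.93×10^-15; Term 2 = ν·Q^9.4·(…)^5.2 = 5.75×10^-14
D = 0.66·(2.93×10^-15 + 5.75×10^-14)^0.04 = 0.1953 m = 195 mm
Check: V = 2.32 m/s, Re = 1.01×10^6, f = 0.01181, h_f = 18.8 m ≈ 19.7 m ✓

D ≈ 195 mm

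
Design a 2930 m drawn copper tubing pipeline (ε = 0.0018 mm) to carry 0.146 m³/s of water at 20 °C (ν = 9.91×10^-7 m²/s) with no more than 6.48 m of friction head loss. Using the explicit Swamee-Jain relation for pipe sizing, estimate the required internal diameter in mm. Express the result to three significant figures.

Swamee-Jain (Type III): D = 0.66·[ε^1.25·(LQ²/(gh_f))^4.75 + ν·Q^9.4·(L/(gh_f))^5.2]^0.04
LQ²/(gh_f) = 0.9825; L/(gh_f) = 46.09
Term 1 = ε^1.25·(…)^4.75 = 6.06×10^-8; Term 2 = ν·Q^9.4·(…)^5.2 = 6.19×10^-6
D = 0.66·(6.06×10^-8 + 6.19×10^-6)^0.04 = 0.4087 m = 409 mm
Check: V = 1.11 m/s, Re = 4.59×10^5, f = 0.01336, h_f = 6.05 m ≈ 6.48 m ✓

D ≈ 409 mm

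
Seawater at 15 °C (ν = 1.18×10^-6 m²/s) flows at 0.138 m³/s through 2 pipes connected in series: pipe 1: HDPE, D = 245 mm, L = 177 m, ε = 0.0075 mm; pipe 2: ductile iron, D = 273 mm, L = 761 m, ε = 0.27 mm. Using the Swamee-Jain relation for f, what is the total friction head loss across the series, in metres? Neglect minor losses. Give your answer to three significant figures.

H ≈ 20.2 m

Pipe 1: V = 2.927 m/s, Re = 6.08×10^5, ε/D = 3.06×10^-5, f = 0.01317, h_1 = f(L/D)V²/2g = 4.157 m
Pipe 2: V = 2.358 m/s, Re = 5.45×10^5, ε/D = 9.89×10^-4, f = 0.02025, h_2 = f(L/D)V²/2g = 15.99 m
Series → Q common, losses add: H = Σh = 20.15 m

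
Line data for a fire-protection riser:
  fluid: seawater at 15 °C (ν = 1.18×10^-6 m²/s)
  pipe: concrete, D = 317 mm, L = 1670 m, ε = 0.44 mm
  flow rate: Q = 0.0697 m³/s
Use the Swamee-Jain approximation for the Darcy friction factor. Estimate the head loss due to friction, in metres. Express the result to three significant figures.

h_f ≈ 4.70 m

V = 4Q/(πD²) = 4·0.0697/(π·0.317²) = 0.8831 m/s
Re = VD/ν = 0.8831·0.317/1.18×10^-6 = 2.37×10^5 → turbulent
ε/D = 0.44/317 = 0.00139
Swamee-Jain: f = 0.02243
h_f = f(L/D)V²/(2g) = 0.02243·(1670/0.317)·0.8831²/(2·9.81) = 4.697 m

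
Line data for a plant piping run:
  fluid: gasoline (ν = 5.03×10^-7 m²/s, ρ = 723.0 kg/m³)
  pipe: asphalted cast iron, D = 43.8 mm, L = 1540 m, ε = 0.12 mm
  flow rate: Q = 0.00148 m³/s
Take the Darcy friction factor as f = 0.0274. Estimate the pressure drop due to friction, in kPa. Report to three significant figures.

V = 4Q/(πD²) = 4·0.00148/(π·0.0438²) = 0.9823 m/s
h_f = f(L/D)V²/(2g) = 0.02740·(1540/0.0438)·0.9823²/(2·9.81) = 47.37 m
Δp = ρg·h_f = 723.0·9.81·47.37 = 336.0 kPa

Δp ≈ 336 kPa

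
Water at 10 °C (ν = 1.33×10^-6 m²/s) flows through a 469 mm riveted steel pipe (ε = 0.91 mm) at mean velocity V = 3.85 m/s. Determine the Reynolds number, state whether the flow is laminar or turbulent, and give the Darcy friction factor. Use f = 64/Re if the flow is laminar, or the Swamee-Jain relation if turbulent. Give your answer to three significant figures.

Re ≈ 1.36×10^6; turbulent; f ≈ 0.0234

Re = VD/ν = 3.850·0.469/1.33×10^-6 = 1.36×10^6
Re > 4000 → turbulent; ε/D = 0.00194
Swamee-Jain: f = 0.02343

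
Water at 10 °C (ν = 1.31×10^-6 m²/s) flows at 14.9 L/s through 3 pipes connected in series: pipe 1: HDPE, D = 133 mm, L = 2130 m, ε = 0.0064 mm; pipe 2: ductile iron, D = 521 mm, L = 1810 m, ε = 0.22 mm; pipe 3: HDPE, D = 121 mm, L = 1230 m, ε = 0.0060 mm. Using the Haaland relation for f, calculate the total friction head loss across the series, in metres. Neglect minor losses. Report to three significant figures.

H ≈ 31.8 m

Pipe 1: V = 1.072 m/s, Re = 1.09×10^5, ε/D = 4.81×10^-5, f = 0.01772, h_1 = f(L/D)V²/2g = 16.64 m
Pipe 2: V = 0.06989 m/s, Re = 2.78×10^4, ε/D = 4.22×10^-4, f = 0.02467, h_2 = f(L/D)V²/2g = 0.02134 m
Pipe 3: V = 1.296 m/s, Re = 1.20×10^5, ε/D = 4.96×10^-5, f = 0.01741, h_3 = f(L/D)V²/2g = 15.14 m
Series → Q common, losses add: H = Σh = 31.80 m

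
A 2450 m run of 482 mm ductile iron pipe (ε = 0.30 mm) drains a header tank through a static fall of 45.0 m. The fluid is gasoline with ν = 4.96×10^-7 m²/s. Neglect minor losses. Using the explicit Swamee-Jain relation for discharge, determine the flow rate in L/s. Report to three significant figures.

Swamee-Jain (Type II): Q = -0.965·√(gD⁵h_f/L)·ln[ε/(3.7D) + √(3.17ν²L/(gD³h_f))]
√(gD⁵h_f/L) = √(9.81·0.482⁵·45.0/2450) = 0.06847
ε/(3.7D) = 1.68×10^-4; √(3.17ν²L/(gD³h_f)) = 6.22×10^-6
Q = -0.965·0.06847·ln(1.744×10^-4) = 0.5718 m³/s
Check: V = 3.13 m/s, Re = 3.05×10^6, f = 0.01775, h_f = 45.2 m ≈ 45.0 m ✓

Q ≈ 572 L/s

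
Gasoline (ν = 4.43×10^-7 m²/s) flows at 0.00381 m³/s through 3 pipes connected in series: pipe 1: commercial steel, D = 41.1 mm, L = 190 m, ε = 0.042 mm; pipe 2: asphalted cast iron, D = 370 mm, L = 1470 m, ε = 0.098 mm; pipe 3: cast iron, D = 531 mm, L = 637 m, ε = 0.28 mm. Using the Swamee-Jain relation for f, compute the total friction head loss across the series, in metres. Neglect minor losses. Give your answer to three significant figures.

Pipe 1: V = 2.872 m/s, Re = 2.66×10^5, ε/D = 0.00102, f = 0.02095, h_1 = f(L/D)V²/2g = 40.71 m
Pipe 2: V = 0.03543 m/s, Re = 2.96×10^4, ε/D = 2.65×10^-4, f = 0.02424, h_2 = f(L/D)V²/2g = 0.006164 m
Pipe 3: V = 0.01720 m/s, Re = 2.06×10^4, ε/D = 5.27×10^-4, f = 0.02690, h_3 = f(L/D)V²/2g = 4.868×10^-4 m
Series → Q common, losses add: H = Σh = 40.72 m

H ≈ 40.7 m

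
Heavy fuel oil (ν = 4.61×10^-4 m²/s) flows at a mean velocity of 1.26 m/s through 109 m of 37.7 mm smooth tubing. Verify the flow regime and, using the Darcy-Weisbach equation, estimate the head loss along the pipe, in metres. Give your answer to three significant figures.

h_f ≈ 145 m

Re = VD/ν = 1.26·0.03770/4.61×10^-4 = 103 → laminar (Re < 2300)
f = 64/Re = 0.6211
h_f = f(L/D)V²/(2g) = 0.6211·(109/0.03770)·1.26²/(2·9.81) = 145.3 m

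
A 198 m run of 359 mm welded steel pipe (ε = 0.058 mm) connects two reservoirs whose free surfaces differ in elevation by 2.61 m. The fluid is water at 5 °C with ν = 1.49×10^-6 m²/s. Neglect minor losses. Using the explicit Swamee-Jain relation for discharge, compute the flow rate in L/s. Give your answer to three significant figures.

Q ≈ 253 L/s

Swamee-Jain (Type II): Q = -0.965·√(gD⁵h_f/L)·ln[ε/(3.7D) + √(3.17ν²L/(gD³h_f))]
√(gD⁵h_f/L) = √(9.81·0.359⁵·2.61/198) = 0.02777
ε/(3.7D) = 4.37×10^-5; √(3.17ν²L/(gD³h_f)) = 3.43×10^-5
Q = -0.965·0.02777·ln(7.796×10^-5) = 0.2535 m³/s
Check: V = 2.50 m/s, Re = 6.03×10^5, f = 0.01488, h_f = 2.62 m ≈ 2.61 m ✓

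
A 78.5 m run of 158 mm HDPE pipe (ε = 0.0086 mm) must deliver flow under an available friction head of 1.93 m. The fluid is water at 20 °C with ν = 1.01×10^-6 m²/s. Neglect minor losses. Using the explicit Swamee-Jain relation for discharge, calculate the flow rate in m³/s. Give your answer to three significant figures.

Swamee-Jain (Type II): Q = -0.965·√(gD⁵h_f/L)·ln[ε/(3.7D) + √(3.17ν²L/(gD³h_f))]
√(gD⁵h_f/L) = √(9.81·0.158⁵·1.93/78.5) = 0.004873
ε/(3.7D) = 1.47×10^-5; √(3.17ν²L/(gD³h_f)) = 5.83×10^-5
Q = -0.965·0.004873·ln(7.301×10^-5) = 0.04479 m³/s
Check: V = 2.28 m/s, Re = 3.57×10^5, f = 0.01458, h_f = 1.93 m ≈ 1.93 m ✓

Q ≈ 0.0448 m³/s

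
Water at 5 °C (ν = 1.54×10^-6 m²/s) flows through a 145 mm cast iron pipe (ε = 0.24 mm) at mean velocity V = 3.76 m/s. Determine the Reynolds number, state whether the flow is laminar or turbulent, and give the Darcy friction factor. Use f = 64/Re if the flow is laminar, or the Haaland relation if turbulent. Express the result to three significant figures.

Re = VD/ν = 3.760·0.145/1.54×10^-6 = 3.54×10^5
Re > 4000 → turbulent; ε/D = 0.00166
Haaland: f = 0.02284

Re ≈ 3.54×10^5; turbulent; f ≈ 0.0228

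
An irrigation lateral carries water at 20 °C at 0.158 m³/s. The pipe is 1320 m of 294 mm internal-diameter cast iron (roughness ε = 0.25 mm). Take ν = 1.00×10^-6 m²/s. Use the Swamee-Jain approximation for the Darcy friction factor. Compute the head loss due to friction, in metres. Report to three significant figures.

h_f ≈ 24.2 m

V = 4Q/(πD²) = 4·0.158/(π·0.294²) = 2.327 m/s
Re = VD/ν = 2.327·0.294/1.00×10^-6 = 6.84×10^5 → turbulent
ε/D = 0.25/294 = 8.50×10^-4
Swamee-Jain: f = 0.01949
h_f = f(L/D)V²/(2g) = 0.01949·(1320/0.294)·2.327²/(2·9.81) = 24.16 m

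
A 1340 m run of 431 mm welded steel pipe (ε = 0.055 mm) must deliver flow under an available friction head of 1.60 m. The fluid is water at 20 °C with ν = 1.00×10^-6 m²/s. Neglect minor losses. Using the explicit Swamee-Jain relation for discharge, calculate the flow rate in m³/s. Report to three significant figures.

Q ≈ 0.118 m³/s

Swamee-Jain (Type II): Q = -0.965·√(gD⁵h_f/L)·ln[ε/(3.7D) + √(3.17ν²L/(gD³h_f))]
√(gD⁵h_f/L) = √(9.81·0.431⁵·1.60/1340) = 0.01320
ε/(3.7D) = 3.45×10^-5; √(3.17ν²L/(gD³h_f)) = 5.81×10^-5
Q = -0.965·0.01320·ln(9.263×10^-5) = 0.1183 m³/s
Check: V = 0.811 m/s, Re = 3.49×10^5, f = 0.01539, h_f = 1.60 m ≈ 1.60 m ✓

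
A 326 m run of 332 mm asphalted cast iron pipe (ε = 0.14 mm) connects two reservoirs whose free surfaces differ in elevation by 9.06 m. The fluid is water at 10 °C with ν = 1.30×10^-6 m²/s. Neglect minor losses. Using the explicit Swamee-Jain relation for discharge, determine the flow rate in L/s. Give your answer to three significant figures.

Q ≈ 285 L/s

Swamee-Jain (Type II): Q = -0.965·√(gD⁵h_f/L)·ln[ε/(3.7D) + √(3.17ν²L/(gD³h_f))]
√(gD⁵h_f/L) = √(9.81·0.332⁵·9.06/326) = 0.03316
ε/(3.7D) = 1.14×10^-4; √(3.17ν²L/(gD³h_f)) = 2.32×10^-5
Q = -0.965·0.03316·ln(1.371×10^-4) = 0.2846 m³/s
Check: V = 3.29 m/s, Re = 8.40×10^5, f = 0.01685, h_f = 9.12 m ≈ 9.06 m ✓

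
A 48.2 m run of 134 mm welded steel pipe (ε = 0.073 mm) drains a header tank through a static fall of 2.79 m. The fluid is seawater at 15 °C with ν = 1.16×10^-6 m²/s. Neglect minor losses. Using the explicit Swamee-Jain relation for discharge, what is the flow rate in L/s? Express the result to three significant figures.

Swamee-Jain (Type II): Q = -0.965·√(gD⁵h_f/L)·ln[ε/(3.7D) + √(3.17ν²L/(gD³h_f))]
√(gD⁵h_f/L) = √(9.81·0.134⁵·2.79/48.2) = 0.004953
ε/(3.7D) = 1.47×10^-4; √(3.17ν²L/(gD³h_f)) = 5.59×10^-5
Q = -0.965·0.004953·ln(2.031×10^-4) = 0.04064 m³/s
Check: V = 2.88 m/s, Re = 3.33×10^5, f = 0.01846, h_f = 2.81 m ≈ 2.79 m ✓

Q ≈ 40.6 L/s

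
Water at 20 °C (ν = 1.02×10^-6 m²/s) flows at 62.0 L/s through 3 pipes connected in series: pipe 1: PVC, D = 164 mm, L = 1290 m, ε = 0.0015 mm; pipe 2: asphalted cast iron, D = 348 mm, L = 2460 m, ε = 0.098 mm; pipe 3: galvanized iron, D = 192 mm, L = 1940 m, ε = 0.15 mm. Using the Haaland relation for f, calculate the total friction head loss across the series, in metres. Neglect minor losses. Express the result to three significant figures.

H ≈ 94.1 m

Pipe 1: V = 2.935 m/s, Re = 4.72×10^5, ε/D = 9.15×10^-6, f = 0.01330, h_1 = f(L/D)V²/2g = 45.93 m
Pipe 2: V = 0.6518 m/s, Re = 2.22×10^5, ε/D = 2.82×10^-4, f = 0.01719, h_2 = f(L/D)V²/2g = 2.631 m
Pipe 3: V = 2.141 m/s, Re = 4.03×10^5, ε/D = 7.81×10^-4, f = 0.01930, h_3 = f(L/D)V²/2g = 45.59 m
Series → Q common, losses add: H = Σh = 94.15 m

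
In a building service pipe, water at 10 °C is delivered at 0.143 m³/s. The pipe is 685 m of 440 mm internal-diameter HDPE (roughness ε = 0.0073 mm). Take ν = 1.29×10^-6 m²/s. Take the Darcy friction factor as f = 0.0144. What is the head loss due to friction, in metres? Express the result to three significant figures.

V = 4Q/(πD²) = 4·0.143/(π·0.440²) = 0.9405 m/s
h_f = f(L/D)V²/(2g) = 0.01440·(685/0.440)·0.9405²/(2·9.81) = 1.011 m

h_f ≈ 1.01 m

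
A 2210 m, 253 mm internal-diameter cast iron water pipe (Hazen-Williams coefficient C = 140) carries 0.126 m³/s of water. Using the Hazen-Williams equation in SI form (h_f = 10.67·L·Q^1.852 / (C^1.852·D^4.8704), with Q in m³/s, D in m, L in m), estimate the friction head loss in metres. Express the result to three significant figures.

h_f ≈ 43.5 m

h_f = 10.67·2210·0.126^1.852 / (140^1.852·0.253^4.8704) = 43.54 m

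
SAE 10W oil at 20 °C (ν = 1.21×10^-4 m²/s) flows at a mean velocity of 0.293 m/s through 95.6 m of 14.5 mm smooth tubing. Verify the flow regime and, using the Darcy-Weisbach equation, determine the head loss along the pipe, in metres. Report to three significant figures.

Re = VD/ν = 0.293·0.01450/1.21×10^-4 = 35.1 → laminar (Re < 2300)
f = 64/Re = 1.823
h_f = f(L/D)V²/(2g) = 1.823·(95.6/0.01450)·0.293²/(2·9.81) = 52.58 m

h_f ≈ 52.6 m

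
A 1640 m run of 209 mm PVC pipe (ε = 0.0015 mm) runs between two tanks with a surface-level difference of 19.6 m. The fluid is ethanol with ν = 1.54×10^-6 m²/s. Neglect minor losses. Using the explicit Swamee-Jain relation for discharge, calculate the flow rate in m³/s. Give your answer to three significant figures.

Swamee-Jain (Type II): Q = -0.965·√(gD⁵h_f/L)·ln[ε/(3.7D) + √(3.17ν²L/(gD³h_f))]
√(gD⁵h_f/L) = √(9.81·0.209⁵·19.6/1640) = 0.006838
ε/(3.7D) = 1.94×10^-6; √(3.17ν²L/(gD³h_f)) = 8.38×10^-5
Q = -0.965·0.006838·ln(8.575×10^-5) = 0.06179 m³/s
Check: V = 1.80 m/s, Re = 2.44×10^5, f = 0.01502, h_f = 19.5 m ≈ 19.6 m ✓

Q ≈ 0.0618 m³/s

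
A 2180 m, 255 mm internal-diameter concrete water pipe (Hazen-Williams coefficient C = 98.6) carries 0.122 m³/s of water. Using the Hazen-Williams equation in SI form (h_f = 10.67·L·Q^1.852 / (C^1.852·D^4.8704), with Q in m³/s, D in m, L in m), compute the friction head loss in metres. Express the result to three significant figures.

h_f ≈ 74.5 m

h_f = 10.67·2180·0.122^1.852 / (98.6^1.852·0.255^4.8704) = 74.52 m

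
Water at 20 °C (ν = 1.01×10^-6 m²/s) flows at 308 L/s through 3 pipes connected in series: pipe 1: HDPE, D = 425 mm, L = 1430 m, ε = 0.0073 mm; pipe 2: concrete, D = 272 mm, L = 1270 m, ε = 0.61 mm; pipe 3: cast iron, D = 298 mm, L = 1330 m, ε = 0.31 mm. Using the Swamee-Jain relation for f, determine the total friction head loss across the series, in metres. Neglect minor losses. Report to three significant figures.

Pipe 1: V = 2.171 m/s, Re = 9.14×10^5, ε/D = 1.72×10^-5, f = 0.01218, h_1 = f(L/D)V²/2g = 9.843 m
Pipe 2: V = 5.301 m/s, Re = 1.43×10^6, ε/D = 0.00224, f = 0.02433, h_2 = f(L/D)V²/2g = 162.7 m
Pipe 3: V = 4.416 m/s, Re = 1.30×10^6, ε/D = 0.00104, f = 0.02013, h_3 = f(L/D)V²/2g = 89.30 m
Series → Q common, losses add: H = Σh = 261.8 m

H ≈ 262 m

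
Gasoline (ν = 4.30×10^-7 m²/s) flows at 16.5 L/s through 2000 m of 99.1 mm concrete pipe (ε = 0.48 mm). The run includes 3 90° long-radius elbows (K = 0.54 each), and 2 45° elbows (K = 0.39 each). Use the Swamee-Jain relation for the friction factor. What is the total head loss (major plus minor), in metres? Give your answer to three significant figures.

V = 4Q/(πD²) = 2.139 m/s; V²/2g = 0.2332 m
Re = 4.93×10^5, ε/D = 0.00484 → f = 0.03037 (Swamee-Jain)
Major: h_f = f(L/D)·V²/2g = 0.03037·20182·0.2332 = 143.0 m
Minor: ΣK = 2.40; h_m = ΣK·V²/2g = 0.5598 m
Total H_L = 143.0 + 0.5598 = 143.5 m

H_L ≈ 144 m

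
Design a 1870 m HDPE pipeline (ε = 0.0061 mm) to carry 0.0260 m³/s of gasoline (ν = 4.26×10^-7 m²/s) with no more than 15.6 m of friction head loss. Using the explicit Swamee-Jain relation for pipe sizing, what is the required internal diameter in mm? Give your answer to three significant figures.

Swamee-Jain (Type III): D = 0.66·[ε^1.25·(LQ²/(gh_f))^4.75 + ν·Q^9.4·(L/(gh_f))^5.2]^0.04
LQ²/(gh_f) = 0.008260; L/(gh_f) = 12.22
Term 1 = ε^1.25·(…)^4.75 = 3.87×10^-17; Term 2 = ν·Q^9.4·(…)^5.2 = 2.41×10^-16
D = 0.66·(3.87×10^-17 + 2.41×10^-16)^0.04 = 0.1576 m = 158 mm
Check: V = 1.33 m/s, Re = 4.93×10^5, f = 0.01371, h_f = 14.7 m ≈ 15.6 m ✓

D ≈ 158 mm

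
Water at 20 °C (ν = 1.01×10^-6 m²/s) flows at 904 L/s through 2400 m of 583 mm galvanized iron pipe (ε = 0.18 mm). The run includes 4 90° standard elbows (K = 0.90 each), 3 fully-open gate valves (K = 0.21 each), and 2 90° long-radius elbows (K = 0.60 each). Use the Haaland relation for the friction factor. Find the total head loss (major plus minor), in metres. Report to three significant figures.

V = 4Q/(πD²) = 3.386 m/s; V²/2g = 0.5845 m
Re = 1.95×10^6, ε/D = 3.09×10^-4 → f = 0.01539 (Haaland)
Major: h_f = f(L/D)·V²/2g = 0.01539·4117·0.5845 = 37.03 m
Minor: ΣK = 5.43; h_m = ΣK·V²/2g = 3.174 m
Total H_L = 37.03 + 3.174 = 40.20 m

H_L ≈ 40.2 m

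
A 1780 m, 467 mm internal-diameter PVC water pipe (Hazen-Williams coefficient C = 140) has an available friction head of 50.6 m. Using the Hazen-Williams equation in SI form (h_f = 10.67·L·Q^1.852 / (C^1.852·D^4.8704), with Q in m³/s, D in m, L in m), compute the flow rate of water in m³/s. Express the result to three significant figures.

Q ≈ 0.770 m³/s

Rearranging: Q = [h_f·C^1.852·D^4.8704 / (10.67·L)]^(1/1.852)
Q = [50.6·140^1.852·0.467^4.8704 / (10.67·1780)]^0.540 = 0.7699 m³/s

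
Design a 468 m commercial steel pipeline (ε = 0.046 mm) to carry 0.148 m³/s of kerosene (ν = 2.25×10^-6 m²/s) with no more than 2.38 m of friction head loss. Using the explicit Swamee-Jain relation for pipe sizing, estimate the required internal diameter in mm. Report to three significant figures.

D ≈ 361 mm

Swamee-Jain (Type III): D = 0.66·[ε^1.25·(LQ²/(gh_f))^4.75 + ν·Q^9.4·(L/(gh_f))^5.2]^0.04
LQ²/(gh_f) = 0.4391; L/(gh_f) = 20.04
Term 1 = ε^1.25·(…)^4.75 = 7.59×10^-8; Term 2 = ν·Q^9.4·(…)^5.2 = 2.10×10^-7
D = 0.66·(7.59×10^-8 + 2.10×10^-7)^0.04 = 0.3613 m = 361 mm
Check: V = 1.44 m/s, Re = 2.32×10^5, f = 0.01625, h_f = 2.24 m ≈ 2.38 m ✓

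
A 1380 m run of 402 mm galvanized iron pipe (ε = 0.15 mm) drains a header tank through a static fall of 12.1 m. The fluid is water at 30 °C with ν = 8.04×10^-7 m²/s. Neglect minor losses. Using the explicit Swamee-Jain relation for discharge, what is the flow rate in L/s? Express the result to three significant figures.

Q ≈ 262 L/s

Swamee-Jain (Type II): Q = -0.965·√(gD⁵h_f/L)·ln[ε/(3.7D) + √(3.17ν²L/(gD³h_f))]
√(gD⁵h_f/L) = √(9.81·0.402⁵·12.1/1380) = 0.03005
ε/(3.7D) = 1.01×10^-4; √(3.17ν²L/(gD³h_f)) = 1.91×10^-5
Q = -0.965·0.03005·ln(1.200×10^-4) = 0.2618 m³/s
Check: V = 2.06 m/s, Re = 1.03×10^6, f = 0.01635, h_f = 12.2 m ≈ 12.1 m ✓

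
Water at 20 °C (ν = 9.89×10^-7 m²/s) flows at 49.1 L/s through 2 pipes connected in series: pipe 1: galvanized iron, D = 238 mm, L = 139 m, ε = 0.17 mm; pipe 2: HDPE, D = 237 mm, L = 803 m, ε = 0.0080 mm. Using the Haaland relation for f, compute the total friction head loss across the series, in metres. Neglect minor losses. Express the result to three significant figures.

Pipe 1: V = 1.104 m/s, Re = 2.66×10^5, ε/D = 7.14×10^-4, f = 0.01935, h_1 = f(L/D)V²/2g = 0.7015 m
Pipe 2: V = 1.113 m/s, Re = 2.67×10^5, ε/D = 3.38×10^-5, f = 0.01493, h_2 = f(L/D)V²/2g = 3.194 m
Series → Q common, losses add: H = Σh = 3.896 m

H ≈ 3.90 m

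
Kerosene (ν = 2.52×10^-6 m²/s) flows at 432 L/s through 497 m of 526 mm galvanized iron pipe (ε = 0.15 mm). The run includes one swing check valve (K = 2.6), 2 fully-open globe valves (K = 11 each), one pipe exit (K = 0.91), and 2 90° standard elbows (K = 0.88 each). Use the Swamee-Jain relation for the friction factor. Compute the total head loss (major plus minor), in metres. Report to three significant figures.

V = 4Q/(πD²) = 1.988 m/s; V²/2g = 0.2014 m
Re = 4.15×10^5, ε/D = 2.85×10^-4 → f = 0.01648 (Swamee-Jain)
Major: h_f = f(L/D)·V²/2g = 0.01648·944.9·0.2014 = 3.137 m
Minor: ΣK = 27.3; h_m = ΣK·V²/2g = 5.493 m
Total H_L = 3.137 + 5.493 = 8.631 m

H_L ≈ 8.63 m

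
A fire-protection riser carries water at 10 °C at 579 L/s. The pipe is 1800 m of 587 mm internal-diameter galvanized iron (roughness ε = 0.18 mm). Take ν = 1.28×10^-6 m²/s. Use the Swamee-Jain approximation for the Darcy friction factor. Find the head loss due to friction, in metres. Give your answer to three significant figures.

V = 4Q/(πD²) = 4·0.579/(π·0.587²) = 2.140 m/s
Re = VD/ν = 2.140·0.587/1.28×10^-6 = 9.81×10^5 → turbulent
ε/D = 0.18/587 = 3.07×10^-4
Swamee-Jain: f = 0.01583
h_f = f(L/D)V²/(2g) = 0.01583·(1800/0.587)·2.140²/(2·9.81) = 11.32 m

h_f ≈ 11.3 m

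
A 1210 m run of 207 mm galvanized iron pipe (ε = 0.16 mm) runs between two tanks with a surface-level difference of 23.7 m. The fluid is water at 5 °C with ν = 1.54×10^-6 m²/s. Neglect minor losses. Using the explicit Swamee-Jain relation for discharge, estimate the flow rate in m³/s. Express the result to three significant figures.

Swamee-Jain (Type II): Q = -0.965·√(gD⁵h_f/L)·ln[ε/(3.7D) + √(3.17ν²L/(gD³h_f))]
√(gD⁵h_f/L) = √(9.81·0.207⁵·23.7/1210) = 0.008546
ε/(3.7D) = 2.09×10^-4; √(3.17ν²L/(gD³h_f)) = 6.64×10^-5
Q = -0.965·0.008546·ln(2.753×10^-4) = 0.06760 m³/s
Check: V = 2.01 m/s, Re = 2.70×10^5, f = 0.01986, h_f = 23.9 m ≈ 23.7 m ✓

Q ≈ 0.0676 m³/s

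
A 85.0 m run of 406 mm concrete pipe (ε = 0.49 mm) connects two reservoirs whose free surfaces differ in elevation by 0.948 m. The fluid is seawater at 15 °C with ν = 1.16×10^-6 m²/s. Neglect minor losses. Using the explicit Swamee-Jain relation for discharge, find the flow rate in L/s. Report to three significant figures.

Q ≈ 267 L/s

Swamee-Jain (Type II): Q = -0.965·√(gD⁵h_f/L)·ln[ε/(3.7D) + √(3.17ν²L/(gD³h_f))]
√(gD⁵h_f/L) = √(9.81·0.406⁵·0.948/85.0) = 0.03474
ε/(3.7D) = 3.26×10^-4; √(3.17ν²L/(gD³h_f)) = 2.41×10^-5
Q = -0.965·0.03474·ln(3.503×10^-4) = 0.2667 m³/s
Check: V = 2.06 m/s, Re = 7.21×10^5, f = 0.02103, h_f = 0.953 m ≈ 0.948 m ✓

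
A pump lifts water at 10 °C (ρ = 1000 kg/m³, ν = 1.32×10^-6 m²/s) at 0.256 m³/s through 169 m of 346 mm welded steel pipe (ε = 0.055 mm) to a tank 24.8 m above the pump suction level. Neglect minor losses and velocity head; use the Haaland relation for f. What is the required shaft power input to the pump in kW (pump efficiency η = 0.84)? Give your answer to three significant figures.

V = 4Q/(πD²) = 2.723 m/s; Re = 7.14×10^5; ε/D = 1.59×10^-4; f = 0.01445
h_f = f(L/D)V²/2g = 2.666 m
Total head H = z + h_f = 24.8 + 2.666 = 27.47 m
P_hyd = ρgQH = 1000·9.81·0.256·27.47 = 68.98 kW
P_shaft = P_hyd/η = 68.98/0.84 = 82.12 kW

P_shaft ≈ 82.1 kW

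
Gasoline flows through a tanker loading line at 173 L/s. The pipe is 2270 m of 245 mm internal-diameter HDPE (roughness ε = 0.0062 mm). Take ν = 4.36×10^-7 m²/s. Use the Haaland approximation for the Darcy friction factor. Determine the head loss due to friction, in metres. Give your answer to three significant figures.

V = 4Q/(πD²) = 4·0.173/(π·0.245²) = 3.670 m/s
Re = VD/ν = 3.670·0.245/4.36×10^-7 = 2.06×10^6 → turbulent
ε/D = 0.0062/245 = 2.53×10^-5
Haaland: f = 0.01105
h_f = f(L/D)V²/(2g) = 0.01105·(2270/0.245)·3.670²/(2·9.81) = 70.29 m

h_f ≈ 70.3 m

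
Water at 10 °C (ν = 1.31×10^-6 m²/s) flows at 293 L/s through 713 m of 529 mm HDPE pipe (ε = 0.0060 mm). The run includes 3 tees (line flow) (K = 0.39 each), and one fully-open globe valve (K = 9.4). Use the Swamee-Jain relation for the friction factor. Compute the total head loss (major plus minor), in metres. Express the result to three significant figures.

H_L ≈ 2.56 m

V = 4Q/(πD²) = 1.333 m/s; V²/2g = 0.09058 m
Re = 5.38×10^5, ε/D = 1.13×10^-5 → f = 0.01311 (Swamee-Jain)
Major: h_f = f(L/D)·V²/2g = 0.01311·1348·0.09058 = 1.601 m
Minor: ΣK = 10.6; h_m = ΣK·V²/2g = 0.9574 m
Total H_L = 1.601 + 0.9574 = 2.558 m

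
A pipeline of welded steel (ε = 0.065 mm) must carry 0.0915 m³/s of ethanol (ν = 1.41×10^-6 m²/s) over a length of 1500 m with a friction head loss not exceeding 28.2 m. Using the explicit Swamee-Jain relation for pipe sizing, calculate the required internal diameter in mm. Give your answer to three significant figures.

D ≈ 231 mm

Swamee-Jain (Type III): D = 0.66·[ε^1.25·(LQ²/(gh_f))^4.75 + ν·Q^9.4·(L/(gh_f))^5.2]^0.04
LQ²/(gh_f) = 0.04540; L/(gh_f) = 5.422
Term 1 = ε^1.25·(…)^4.75 = 2.44×10^-12; Term 2 = ν·Q^9.4·(…)^5.2 = 1.60×10^-12
D = 0.66·(2.44×10^-12 + 1.60×10^-12)^0.04 = 0.2311 m = 231 mm
Check: V = 2.18 m/s, Re = 3.58×10^5, f = 0.01666, h_f = 26.2 m ≈ 28.2 m ✓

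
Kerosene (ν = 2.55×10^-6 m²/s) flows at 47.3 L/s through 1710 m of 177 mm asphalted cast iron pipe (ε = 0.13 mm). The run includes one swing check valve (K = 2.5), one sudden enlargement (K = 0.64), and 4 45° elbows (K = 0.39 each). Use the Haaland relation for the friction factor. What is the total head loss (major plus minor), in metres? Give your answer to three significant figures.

V = 4Q/(πD²) = 1.922 m/s; V²/2g = 0.1883 m
Re = 1.33×10^5, ε/D = 7.34×10^-4 → f = 0.02042 (Haaland)
Major: h_f = f(L/D)·V²/2g = 0.02042·9661·0.1883 = 37.15 m
Minor: ΣK = 4.70; h_m = ΣK·V²/2g = 0.8852 m
Total H_L = 37.15 + 0.8852 = 38.04 m

H_L ≈ 38.0 m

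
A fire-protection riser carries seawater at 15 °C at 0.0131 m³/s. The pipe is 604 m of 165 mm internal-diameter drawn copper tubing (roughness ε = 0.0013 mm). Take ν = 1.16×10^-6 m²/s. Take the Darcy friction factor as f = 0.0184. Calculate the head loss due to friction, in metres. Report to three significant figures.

V = 4Q/(πD²) = 4·0.0131/(π·0.165²) = 0.6127 m/s
h_f = f(L/D)V²/(2g) = 0.01840·(604/0.165)·0.6127²/(2·9.81) = 1.289 m

h_f ≈ 1.29 m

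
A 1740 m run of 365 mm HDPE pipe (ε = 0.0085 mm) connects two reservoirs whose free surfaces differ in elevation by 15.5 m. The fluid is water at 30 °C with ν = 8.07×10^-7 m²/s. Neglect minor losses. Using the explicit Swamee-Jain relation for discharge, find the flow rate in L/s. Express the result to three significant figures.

Swamee-Jain (Type II): Q = -0.965·√(gD⁵h_f/L)·ln[ε/(3.7D) + √(3.17ν²L/(gD³h_f))]
√(gD⁵h_f/L) = √(9.81·0.365⁵·15.5/1740) = 0.02379
ε/(3.7D) = 6.29×10^-6; √(3.17ν²L/(gD³h_f)) = 2.20×10^-5
Q = -0.965·0.02379·ln(2.834×10^-5) = 0.2404 m³/s
Check: V = 2.30 m/s, Re = 1.04×10^6, f = 0.01209, h_f = 15.5 m ≈ 15.5 m ✓

Q ≈ 240 L/s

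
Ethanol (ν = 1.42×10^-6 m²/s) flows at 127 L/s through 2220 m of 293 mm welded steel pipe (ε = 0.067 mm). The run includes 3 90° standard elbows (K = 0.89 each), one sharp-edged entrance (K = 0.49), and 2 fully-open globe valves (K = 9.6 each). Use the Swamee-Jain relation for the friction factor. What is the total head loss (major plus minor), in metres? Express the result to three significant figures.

H_L ≈ 26.1 m

V = 4Q/(πD²) = 1.884 m/s; V²/2g = 0.1808 m
Re = 3.89×10^5, ε/D = 2.29×10^-4 → f = 0.01612 (Swamee-Jain)
Major: h_f = f(L/D)·V²/2g = 0.01612·7577·0.1808 = 22.08 m
Minor: ΣK = 22.4; h_m = ΣK·V²/2g = 4.043 m
Total H_L = 22.08 + 4.043 = 26.13 m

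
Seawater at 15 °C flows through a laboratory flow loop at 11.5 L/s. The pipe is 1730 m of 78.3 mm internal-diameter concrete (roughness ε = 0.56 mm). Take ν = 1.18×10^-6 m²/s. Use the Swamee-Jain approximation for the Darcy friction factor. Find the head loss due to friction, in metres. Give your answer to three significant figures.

V = 4Q/(πD²) = 4·0.0115/(π·0.0783²) = 2.388 m/s
Re = VD/ν = 2.388·0.0783/1.18×10^-6 = 1.58×10^5 → turbulent
ε/D = 0.56/78.3 = 0.00715
Swamee-Jain: f = 0.03461
h_f = f(L/D)V²/(2g) = 0.03461·(1730/0.0783)·2.388²/(2·9.81) = 222.3 m

h_f ≈ 222 m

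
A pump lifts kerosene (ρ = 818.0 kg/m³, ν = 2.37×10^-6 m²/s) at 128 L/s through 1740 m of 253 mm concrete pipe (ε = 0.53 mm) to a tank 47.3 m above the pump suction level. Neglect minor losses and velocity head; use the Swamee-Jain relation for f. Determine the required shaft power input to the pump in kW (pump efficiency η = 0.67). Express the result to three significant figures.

P_shaft ≈ 158 kW

V = 4Q/(πD²) = 2.546 m/s; Re = 2.72×10^5; ε/D = 0.00209; f = 0.02451
h_f = f(L/D)V²/2g = 55.69 m
Total head H = z + h_f = 47.3 + 55.69 = 103.0 m
P_hyd = ρgQH = 818.0·9.81·0.128·103.0 = 105.8 kW
P_shaft = P_hyd/η = 105.8/0.67 = 157.9 kW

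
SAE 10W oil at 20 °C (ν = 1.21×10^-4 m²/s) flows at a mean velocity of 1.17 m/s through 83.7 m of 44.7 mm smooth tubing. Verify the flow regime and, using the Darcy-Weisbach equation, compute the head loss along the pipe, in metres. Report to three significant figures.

Re = VD/ν = 1.17·0.04470/1.21×10^-4 = 432 → laminar (Re < 2300)
f = 64/Re = 0.1481
h_f = f(L/D)V²/(2g) = 0.1481·(83.7/0.04470)·1.17²/(2·9.81) = 19.34 m

h_f ≈ 19.3 m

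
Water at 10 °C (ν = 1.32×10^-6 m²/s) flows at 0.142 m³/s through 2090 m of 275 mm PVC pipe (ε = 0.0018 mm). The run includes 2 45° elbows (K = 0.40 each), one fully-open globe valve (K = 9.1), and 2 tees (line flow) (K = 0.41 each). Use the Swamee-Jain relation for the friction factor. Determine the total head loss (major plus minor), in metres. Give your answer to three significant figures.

H_L ≈ 32.4 m

V = 4Q/(πD²) = 2.391 m/s; V²/2g = 0.2913 m
Re = 4.98×10^5, ε/D = 6.55×10^-6 → f = 0.01321 (Swamee-Jain)
Major: h_f = f(L/D)·V²/2g = 0.01321·7600·0.2913 = 29.24 m
Minor: ΣK = 10.7; h_m = ΣK·V²/2g = 3.123 m
Total H_L = 29.24 + 3.123 = 32.36 m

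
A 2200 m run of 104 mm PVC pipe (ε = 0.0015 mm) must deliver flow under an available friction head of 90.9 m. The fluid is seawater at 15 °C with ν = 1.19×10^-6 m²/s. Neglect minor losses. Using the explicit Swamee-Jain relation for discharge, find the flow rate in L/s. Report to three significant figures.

Swamee-Jain (Type II): Q = -0.965·√(gD⁵h_f/L)·ln[ε/(3.7D) + √(3.17ν²L/(gD³h_f))]
√(gD⁵h_f/L) = √(9.81·0.104⁵·90.9/2200) = 0.002221
ε/(3.7D) = 3.90×10^-6; √(3.17ν²L/(gD³h_f)) = 9.92×10^-5
Q = -0.965·0.002221·ln(1.031×10^-4) = 0.01967 m³/s
Check: V = 2.32 m/s, Re = 2.02×10^5, f = 0.01563, h_f = 90.4 m ≈ 90.9 m ✓

Q ≈ 19.7 L/s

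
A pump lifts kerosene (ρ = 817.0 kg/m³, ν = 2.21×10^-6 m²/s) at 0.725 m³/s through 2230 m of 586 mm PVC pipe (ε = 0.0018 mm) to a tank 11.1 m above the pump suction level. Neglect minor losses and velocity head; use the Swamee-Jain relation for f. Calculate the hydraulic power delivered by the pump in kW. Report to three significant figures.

V = 4Q/(πD²) = 2.688 m/s; Re = 7.13×10^5; ε/D = 3.07×10^-6; f = 0.01236
h_f = f(L/D)V²/2g = 17.32 m
Total head H = z + h_f = 11.1 + 17.32 = 28.42 m
P_hyd = ρgQH = 817.0·9.81·0.725·28.42 = 165.2 kW

P_hyd ≈ 165 kW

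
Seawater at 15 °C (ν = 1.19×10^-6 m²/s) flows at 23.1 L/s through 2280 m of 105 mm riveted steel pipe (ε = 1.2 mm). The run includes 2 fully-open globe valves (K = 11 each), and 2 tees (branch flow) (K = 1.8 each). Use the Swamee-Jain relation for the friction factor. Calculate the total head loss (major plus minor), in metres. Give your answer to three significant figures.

V = 4Q/(πD²) = 2.668 m/s; V²/2g = 0.3627 m
Re = 2.35×10^5, ε/D = 0.0114 → f = 0.04005 (Swamee-Jain)
Major: h_f = f(L/D)·V²/2g = 0.04005·21714·0.3627 = 315.4 m
Minor: ΣK = 25.6; h_m = ΣK·V²/2g = 9.286 m
Total H_L = 315.4 + 9.286 = 324.7 m

H_L ≈ 325 m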